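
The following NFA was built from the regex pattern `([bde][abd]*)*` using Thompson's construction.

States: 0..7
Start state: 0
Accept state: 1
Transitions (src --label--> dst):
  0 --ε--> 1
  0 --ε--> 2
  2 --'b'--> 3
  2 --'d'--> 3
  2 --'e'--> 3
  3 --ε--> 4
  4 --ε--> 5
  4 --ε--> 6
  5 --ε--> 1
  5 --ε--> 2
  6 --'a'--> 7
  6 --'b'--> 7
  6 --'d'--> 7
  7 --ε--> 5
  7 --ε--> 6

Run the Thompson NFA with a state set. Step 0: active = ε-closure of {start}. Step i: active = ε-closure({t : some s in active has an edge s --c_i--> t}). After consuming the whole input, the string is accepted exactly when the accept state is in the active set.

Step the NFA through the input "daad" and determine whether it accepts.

S₀ = ε-closure({0}) = {0,1,2}
'd' @ 1: {1,2,3,4,5,6}  ✓accept
'a' @ 2: {1,2,5,6,7}  ✓accept
'a' @ 3: {1,2,5,6,7}  ✓accept
'd' @ 4: {1,2,3,4,5,6,7}  ✓accept
final: {1,2,3,4,5,6,7}; accept 1 in set

Answer: ACCEPT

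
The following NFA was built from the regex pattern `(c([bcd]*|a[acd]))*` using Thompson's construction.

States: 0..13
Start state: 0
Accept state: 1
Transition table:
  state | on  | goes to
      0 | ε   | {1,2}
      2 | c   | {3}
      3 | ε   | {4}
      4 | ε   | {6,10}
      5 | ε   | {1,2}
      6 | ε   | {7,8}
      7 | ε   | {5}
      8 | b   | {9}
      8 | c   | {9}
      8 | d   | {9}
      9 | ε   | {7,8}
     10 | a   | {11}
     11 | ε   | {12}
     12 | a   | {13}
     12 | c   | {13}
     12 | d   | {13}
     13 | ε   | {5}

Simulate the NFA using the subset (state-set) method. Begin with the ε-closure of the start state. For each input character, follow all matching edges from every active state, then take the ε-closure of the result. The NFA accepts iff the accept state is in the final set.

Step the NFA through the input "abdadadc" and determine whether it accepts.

Answer: REJECT

Derivation:
initial (ε-close {0}): {0,1,2}
'a' @ 1: {}  — no active states
rest 'bdadadc' ignored (set empty)
after full input: {}  (accept=1 not in)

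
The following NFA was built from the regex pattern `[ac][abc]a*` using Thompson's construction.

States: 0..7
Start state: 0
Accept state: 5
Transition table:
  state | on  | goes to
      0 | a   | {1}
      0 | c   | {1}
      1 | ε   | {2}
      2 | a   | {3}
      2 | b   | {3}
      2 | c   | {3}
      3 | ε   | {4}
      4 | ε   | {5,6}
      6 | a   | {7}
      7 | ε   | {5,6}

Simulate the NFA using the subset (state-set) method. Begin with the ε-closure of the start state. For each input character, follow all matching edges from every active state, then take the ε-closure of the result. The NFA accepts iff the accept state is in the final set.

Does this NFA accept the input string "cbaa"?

Answer: ACCEPT

Derivation:
S₀ = ε-closure({0}) = {0}
'c' @ 1: {1,2}
'b' @ 2: {3,4,5,6}  (accept∈set)
'a' @ 3: {5,6,7}  (accept∈set)
'a' @ 4: {5,6,7}  (accept∈set)
after full input: {5,6,7}  (accept=5 in)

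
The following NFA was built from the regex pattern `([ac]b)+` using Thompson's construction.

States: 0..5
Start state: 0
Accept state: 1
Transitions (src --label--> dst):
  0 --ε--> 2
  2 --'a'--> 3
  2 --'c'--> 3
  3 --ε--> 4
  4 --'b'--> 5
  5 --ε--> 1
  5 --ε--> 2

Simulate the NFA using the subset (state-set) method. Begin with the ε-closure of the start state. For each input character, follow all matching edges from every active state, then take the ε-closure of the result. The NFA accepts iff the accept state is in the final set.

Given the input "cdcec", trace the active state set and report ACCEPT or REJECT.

initial (ε-close {0}): {0,2}
'c' @ 1: {3,4}
'd' @ 2: {}  — state set empty
rest 'cec' ignored (set empty)
final: {}; accept 1 not in set

Answer: REJECT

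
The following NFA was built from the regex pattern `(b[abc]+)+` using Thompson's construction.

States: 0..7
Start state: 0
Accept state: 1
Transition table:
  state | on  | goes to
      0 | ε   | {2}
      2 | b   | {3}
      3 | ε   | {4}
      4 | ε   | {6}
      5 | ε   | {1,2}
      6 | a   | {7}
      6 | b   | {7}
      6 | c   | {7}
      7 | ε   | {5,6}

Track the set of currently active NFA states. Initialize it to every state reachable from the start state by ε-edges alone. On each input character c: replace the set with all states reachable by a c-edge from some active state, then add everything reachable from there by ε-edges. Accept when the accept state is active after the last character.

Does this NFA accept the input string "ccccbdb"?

Answer: REJECT

Trace:
initial (ε-close {0}): {0,2}
'c' @ 1: {}  — state set empty
rest 'cccbdb' ignored (set empty)
final: {}; accept 1 not in set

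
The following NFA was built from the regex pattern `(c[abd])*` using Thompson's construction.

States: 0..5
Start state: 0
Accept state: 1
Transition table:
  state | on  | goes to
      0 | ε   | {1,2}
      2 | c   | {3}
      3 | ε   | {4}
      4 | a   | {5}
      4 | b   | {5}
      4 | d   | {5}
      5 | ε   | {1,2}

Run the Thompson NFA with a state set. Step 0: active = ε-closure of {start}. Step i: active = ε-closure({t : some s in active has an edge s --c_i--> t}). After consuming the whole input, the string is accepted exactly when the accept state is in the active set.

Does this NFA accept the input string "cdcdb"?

start: ε-closure({0}) = {0,1,2}
'c' @ 1: {3,4}
'd' @ 2: {1,2,5}  [accepting]
'c' @ 3: {3,4}
'd' @ 4: {1,2,5}  [accepting]
'b' @ 5: {}  — state set empty
final: {}; accept 1 not in set

Answer: REJECT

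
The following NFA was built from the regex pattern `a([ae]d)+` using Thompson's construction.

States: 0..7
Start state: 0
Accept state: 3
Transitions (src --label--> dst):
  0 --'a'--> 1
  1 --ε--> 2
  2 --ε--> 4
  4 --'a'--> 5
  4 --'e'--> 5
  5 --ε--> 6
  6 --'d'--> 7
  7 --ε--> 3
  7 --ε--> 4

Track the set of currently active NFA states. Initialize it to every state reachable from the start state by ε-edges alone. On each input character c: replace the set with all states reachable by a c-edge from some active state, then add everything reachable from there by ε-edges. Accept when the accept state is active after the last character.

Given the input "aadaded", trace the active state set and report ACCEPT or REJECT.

S₀ = ε-closure({0}) = {0}
'a' @ 1: {1,2,4}
'a' @ 2: {5,6}
'd' @ 3: {3,4,7}  [accepting]
'a' @ 4: {5,6}
'd' @ 5: {3,4,7}  [accepting]
'e' @ 6: {5,6}
'd' @ 7: {3,4,7}  [accepting]
final: {3,4,7}; accept 3 in set

Answer: ACCEPT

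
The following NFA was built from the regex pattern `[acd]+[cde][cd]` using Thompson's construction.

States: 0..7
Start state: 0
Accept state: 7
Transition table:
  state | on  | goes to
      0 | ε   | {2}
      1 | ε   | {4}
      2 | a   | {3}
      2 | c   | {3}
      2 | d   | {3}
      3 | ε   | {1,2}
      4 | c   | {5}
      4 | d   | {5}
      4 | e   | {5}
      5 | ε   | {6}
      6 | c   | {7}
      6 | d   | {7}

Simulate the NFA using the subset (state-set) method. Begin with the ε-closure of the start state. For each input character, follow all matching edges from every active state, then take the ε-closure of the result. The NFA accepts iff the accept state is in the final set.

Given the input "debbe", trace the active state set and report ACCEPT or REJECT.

Answer: REJECT

Steps:
start: ε-closure({0}) = {0,2}
'd' @ 1: {1,2,3,4}
'e' @ 2: {5,6}
'b' @ 3: {}  — state set empty
rest 'be' ignored (set empty)
end set {} — state 7 not in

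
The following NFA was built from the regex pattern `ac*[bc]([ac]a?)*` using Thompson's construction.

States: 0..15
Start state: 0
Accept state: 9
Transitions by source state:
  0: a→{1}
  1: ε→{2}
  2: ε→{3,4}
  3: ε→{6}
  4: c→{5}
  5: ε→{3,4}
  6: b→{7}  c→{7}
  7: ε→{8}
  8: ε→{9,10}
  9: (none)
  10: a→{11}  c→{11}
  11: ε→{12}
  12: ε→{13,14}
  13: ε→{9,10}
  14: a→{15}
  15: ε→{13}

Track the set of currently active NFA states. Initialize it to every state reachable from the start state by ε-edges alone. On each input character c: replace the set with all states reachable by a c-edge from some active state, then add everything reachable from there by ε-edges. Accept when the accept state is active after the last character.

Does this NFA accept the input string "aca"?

Answer: ACCEPT

Trace:
S₀ = ε-closure({0}) = {0}
'a' @ 1: {1,2,3,4,6}
'c' @ 2: {3,4,5,6,7,8,9,10}  (accept∈set)
'a' @ 3: {9,10,11,12,13,14}  (accept∈set)
final: {9,10,11,12,13,14}; accept 9 in set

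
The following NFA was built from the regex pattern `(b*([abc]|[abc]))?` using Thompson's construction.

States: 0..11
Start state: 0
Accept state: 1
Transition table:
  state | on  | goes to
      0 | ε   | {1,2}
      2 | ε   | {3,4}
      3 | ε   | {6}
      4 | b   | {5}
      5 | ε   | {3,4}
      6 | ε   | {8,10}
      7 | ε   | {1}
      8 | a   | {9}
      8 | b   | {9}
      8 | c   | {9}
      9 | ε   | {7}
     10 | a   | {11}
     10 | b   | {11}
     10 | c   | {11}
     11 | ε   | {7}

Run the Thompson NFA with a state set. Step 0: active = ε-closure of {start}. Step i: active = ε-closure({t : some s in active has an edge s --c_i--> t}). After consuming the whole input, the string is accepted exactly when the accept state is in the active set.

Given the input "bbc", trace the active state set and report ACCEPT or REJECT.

Answer: ACCEPT

Steps:
initial (ε-close {0}): {0,1,2,3,4,6,8,10}
'b' @ 1: {1,3,4,5,6,7,8,9,10,11}  (accept∈set)
'b' @ 2: {1,3,4,5,6,7,8,9,10,11}  (accept∈set)
'c' @ 3: {1,7,9,11}  (accept∈set)
end set {1,7,9,11} — state 1 in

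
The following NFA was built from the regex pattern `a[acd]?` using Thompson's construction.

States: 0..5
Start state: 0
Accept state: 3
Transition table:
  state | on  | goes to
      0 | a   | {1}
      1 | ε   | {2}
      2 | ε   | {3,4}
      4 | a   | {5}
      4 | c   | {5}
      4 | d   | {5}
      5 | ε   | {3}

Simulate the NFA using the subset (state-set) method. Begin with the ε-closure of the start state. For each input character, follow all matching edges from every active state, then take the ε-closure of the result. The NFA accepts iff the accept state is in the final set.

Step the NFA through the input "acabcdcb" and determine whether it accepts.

start: ε-closure({0}) = {0}
'a' @ 1: {1,2,3,4}  ✓accept
'c' @ 2: {3,5}  ✓accept
'a' @ 3: {}  — dead — no transitions
rest 'bcdcb' ignored (set empty)
final: {}; accept 3 not in set

Answer: REJECT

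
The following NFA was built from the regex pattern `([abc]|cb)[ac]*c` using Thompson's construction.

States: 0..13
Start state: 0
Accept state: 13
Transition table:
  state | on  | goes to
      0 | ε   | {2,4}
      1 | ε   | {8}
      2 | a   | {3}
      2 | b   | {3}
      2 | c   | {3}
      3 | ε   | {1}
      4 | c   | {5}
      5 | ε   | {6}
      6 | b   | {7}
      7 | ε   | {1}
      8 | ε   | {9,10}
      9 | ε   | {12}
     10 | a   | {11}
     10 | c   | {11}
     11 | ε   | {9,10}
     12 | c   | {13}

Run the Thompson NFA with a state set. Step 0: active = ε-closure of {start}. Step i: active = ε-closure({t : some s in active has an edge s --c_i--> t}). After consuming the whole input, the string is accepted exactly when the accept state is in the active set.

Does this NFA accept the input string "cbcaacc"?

S₀ = ε-closure({0}) = {0,2,4}
'c' @ 1: {1,3,5,6,8,9,10,12}
'b' @ 2: {1,7,8,9,10,12}
'c' @ 3: {9,10,11,12,13}  (accept∈set)
'a' @ 4: {9,10,11,12}
'a' @ 5: {9,10,11,12}
'c' @ 6: {9,10,11,12,13}  (accept∈set)
'c' @ 7: {9,10,11,12,13}  (accept∈set)
after full input: {9,10,11,12,13}  (accept=13 in)

Answer: ACCEPT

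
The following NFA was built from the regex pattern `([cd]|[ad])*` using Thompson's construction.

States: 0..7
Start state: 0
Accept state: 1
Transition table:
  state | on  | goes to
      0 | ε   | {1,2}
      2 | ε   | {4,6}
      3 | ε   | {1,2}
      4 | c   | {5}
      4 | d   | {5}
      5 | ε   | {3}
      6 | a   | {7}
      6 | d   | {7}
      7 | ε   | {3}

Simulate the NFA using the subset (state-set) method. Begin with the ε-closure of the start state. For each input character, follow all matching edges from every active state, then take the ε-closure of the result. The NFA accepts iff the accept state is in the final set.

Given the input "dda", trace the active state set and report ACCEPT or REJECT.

Answer: ACCEPT

Steps:
start: ε-closure({0}) = {0,1,2,4,6}
'd' @ 1: {1,2,3,4,5,6,7}  [accepting]
'd' @ 2: {1,2,3,4,5,6,7}  [accepting]
'a' @ 3: {1,2,3,4,6,7}  [accepting]
after full input: {1,2,3,4,6,7}  (accept=1 in)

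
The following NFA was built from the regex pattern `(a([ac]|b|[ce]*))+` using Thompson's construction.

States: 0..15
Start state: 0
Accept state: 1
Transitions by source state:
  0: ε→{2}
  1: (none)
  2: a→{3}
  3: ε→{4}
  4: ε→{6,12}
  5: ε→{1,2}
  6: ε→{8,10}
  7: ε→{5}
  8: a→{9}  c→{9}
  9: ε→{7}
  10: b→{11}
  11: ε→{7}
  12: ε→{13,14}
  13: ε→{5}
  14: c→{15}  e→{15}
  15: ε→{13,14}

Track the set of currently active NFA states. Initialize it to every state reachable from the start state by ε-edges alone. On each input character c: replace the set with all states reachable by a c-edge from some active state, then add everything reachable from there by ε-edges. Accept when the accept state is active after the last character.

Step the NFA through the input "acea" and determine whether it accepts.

S₀ = ε-closure({0}) = {0,2}
'a' @ 1: {1,2,3,4,5,6,8,10,12,13,14}  ✓accept
'c' @ 2: {1,2,5,7,9,13,14,15}  ✓accept
'e' @ 3: {1,2,5,13,14,15}  ✓accept
'a' @ 4: {1,2,3,4,5,6,8,10,12,13,14}  ✓accept
end set {1,2,3,4,5,6,8,10,12,13,14} — state 1 in

Answer: ACCEPT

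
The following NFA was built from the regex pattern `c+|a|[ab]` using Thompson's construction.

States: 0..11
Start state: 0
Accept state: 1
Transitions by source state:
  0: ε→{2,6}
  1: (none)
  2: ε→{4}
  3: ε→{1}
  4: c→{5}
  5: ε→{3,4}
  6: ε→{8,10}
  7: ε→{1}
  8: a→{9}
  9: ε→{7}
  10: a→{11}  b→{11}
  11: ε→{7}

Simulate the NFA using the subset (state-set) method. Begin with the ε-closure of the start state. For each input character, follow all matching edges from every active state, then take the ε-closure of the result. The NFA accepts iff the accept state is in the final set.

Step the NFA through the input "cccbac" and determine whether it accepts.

start: ε-closure({0}) = {0,2,4,6,8,10}
'c' @ 1: {1,3,4,5}  [accepting]
'c' @ 2: {1,3,4,5}  [accepting]
'c' @ 3: {1,3,4,5}  [accepting]
'b' @ 4: {}  — state set empty
rest 'ac' ignored (set empty)
after full input: {}  (accept=1 not in)

Answer: REJECT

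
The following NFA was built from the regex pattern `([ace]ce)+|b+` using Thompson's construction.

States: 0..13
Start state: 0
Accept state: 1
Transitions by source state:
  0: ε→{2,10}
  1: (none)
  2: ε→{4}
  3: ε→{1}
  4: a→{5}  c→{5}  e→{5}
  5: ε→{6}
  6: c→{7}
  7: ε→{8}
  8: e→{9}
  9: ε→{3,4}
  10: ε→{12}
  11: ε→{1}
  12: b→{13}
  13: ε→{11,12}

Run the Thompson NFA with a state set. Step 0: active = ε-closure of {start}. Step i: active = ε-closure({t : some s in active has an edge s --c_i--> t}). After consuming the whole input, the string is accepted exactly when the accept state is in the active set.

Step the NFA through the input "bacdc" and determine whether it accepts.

Answer: REJECT

Steps:
initial (ε-close {0}): {0,2,4,10,12}
'b' @ 1: {1,11,12,13}  ✓accept
'a' @ 2: {}  — dead — no transitions
rest 'cdc' ignored (set empty)
final: {}; accept 1 not in set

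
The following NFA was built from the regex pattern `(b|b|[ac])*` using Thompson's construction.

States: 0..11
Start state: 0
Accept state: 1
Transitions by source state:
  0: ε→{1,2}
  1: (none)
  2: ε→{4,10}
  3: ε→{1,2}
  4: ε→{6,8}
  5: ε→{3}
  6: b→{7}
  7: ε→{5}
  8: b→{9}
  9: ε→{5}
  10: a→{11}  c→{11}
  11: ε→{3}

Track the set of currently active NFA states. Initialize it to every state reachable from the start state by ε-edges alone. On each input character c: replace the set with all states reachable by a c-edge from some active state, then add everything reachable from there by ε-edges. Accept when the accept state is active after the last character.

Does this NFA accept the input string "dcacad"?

Answer: REJECT

Derivation:
initial (ε-close {0}): {0,1,2,4,6,8,10}
'd' @ 1: {}  — no active states
rest 'cacad' ignored (set empty)
end set {} — state 1 not in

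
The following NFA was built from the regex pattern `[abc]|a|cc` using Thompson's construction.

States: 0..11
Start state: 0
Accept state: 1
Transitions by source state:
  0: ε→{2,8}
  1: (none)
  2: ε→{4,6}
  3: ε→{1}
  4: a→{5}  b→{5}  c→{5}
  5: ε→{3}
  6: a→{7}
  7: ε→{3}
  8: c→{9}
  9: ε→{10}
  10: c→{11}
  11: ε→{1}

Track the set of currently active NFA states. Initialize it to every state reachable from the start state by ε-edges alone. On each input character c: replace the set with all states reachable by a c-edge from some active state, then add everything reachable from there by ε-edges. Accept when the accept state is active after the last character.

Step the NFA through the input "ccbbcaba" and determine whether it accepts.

Answer: REJECT

Trace:
initial (ε-close {0}): {0,2,4,6,8}
'c' @ 1: {1,3,5,9,10}  (accept∈set)
'c' @ 2: {1,11}  (accept∈set)
'b' @ 3: {}  — dead — no transitions
rest 'bcaba' ignored (set empty)
after full input: {}  (accept=1 not in)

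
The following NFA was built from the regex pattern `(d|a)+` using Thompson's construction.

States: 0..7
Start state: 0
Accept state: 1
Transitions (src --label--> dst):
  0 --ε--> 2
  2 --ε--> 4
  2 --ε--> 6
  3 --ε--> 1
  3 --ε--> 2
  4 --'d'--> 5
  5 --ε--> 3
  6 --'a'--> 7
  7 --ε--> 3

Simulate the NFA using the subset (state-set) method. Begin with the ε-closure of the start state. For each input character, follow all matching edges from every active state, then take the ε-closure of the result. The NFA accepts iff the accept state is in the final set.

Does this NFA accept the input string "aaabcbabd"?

S₀ = ε-closure({0}) = {0,2,4,6}
'a' @ 1: {1,2,3,4,6,7}  [accepting]
'a' @ 2: {1,2,3,4,6,7}  [accepting]
'a' @ 3: {1,2,3,4,6,7}  [accepting]
'b' @ 4: {}  — state set empty
rest 'cbabd' ignored (set empty)
end set {} — state 1 not in

Answer: REJECT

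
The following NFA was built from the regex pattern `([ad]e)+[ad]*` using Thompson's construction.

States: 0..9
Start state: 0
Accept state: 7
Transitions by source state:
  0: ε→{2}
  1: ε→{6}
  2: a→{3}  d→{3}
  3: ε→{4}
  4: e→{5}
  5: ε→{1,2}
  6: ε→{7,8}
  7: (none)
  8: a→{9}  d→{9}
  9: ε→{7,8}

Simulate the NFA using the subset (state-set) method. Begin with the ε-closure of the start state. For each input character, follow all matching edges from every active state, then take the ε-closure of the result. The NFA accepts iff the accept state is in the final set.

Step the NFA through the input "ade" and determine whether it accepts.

initial (ε-close {0}): {0,2}
'a' @ 1: {3,4}
'd' @ 2: {}  — no active states
rest 'e' ignored (set empty)
final: {}; accept 7 not in set

Answer: REJECT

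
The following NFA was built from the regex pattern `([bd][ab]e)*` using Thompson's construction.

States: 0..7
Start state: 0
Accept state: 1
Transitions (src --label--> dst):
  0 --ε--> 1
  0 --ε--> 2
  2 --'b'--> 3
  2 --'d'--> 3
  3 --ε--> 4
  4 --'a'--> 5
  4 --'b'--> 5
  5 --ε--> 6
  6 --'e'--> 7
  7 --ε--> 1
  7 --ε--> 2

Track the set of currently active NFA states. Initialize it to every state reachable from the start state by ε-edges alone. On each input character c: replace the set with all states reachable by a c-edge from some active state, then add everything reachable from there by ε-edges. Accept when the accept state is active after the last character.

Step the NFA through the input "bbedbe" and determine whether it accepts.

Answer: ACCEPT

Derivation:
start: ε-closure({0}) = {0,1,2}
'b' @ 1: {3,4}
'b' @ 2: {5,6}
'e' @ 3: {1,2,7}  (accept∈set)
'd' @ 4: {3,4}
'b' @ 5: {5,6}
'e' @ 6: {1,2,7}  (accept∈set)
final: {1,2,7}; accept 1 in set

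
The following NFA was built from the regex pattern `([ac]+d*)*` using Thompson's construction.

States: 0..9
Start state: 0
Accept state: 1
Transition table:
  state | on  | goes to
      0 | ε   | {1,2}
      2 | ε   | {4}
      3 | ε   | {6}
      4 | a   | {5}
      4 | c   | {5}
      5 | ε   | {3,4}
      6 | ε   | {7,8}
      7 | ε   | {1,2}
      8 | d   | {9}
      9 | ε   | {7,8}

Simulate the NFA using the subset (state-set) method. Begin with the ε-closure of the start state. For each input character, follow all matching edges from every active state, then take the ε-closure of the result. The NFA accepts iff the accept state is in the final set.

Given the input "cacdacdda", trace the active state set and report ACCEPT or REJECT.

S₀ = ε-closure({0}) = {0,1,2,4}
'c' @ 1: {1,2,3,4,5,6,7,8}  ✓accept
'a' @ 2: {1,2,3,4,5,6,7,8}  ✓accept
'c' @ 3: {1,2,3,4,5,6,7,8}  ✓accept
'd' @ 4: {1,2,4,7,8,9}  ✓accept
'a' @ 5: {1,2,3,4,5,6,7,8}  ✓accept
'c' @ 6: {1,2,3,4,5,6,7,8}  ✓accept
'd' @ 7: {1,2,4,7,8,9}  ✓accept
'd' @ 8: {1,2,4,7,8,9}  ✓accept
'a' @ 9: {1,2,3,4,5,6,7,8}  ✓accept
end set {1,2,3,4,5,6,7,8} — state 1 in

Answer: ACCEPT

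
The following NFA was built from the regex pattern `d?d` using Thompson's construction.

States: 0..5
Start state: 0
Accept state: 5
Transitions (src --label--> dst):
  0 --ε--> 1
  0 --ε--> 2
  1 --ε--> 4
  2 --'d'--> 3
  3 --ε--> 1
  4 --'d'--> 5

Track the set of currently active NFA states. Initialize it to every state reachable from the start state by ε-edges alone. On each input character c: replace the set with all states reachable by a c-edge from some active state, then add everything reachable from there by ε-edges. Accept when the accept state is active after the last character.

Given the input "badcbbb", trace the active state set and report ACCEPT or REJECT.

Answer: REJECT

Derivation:
start: ε-closure({0}) = {0,1,2,4}
'b' @ 1: {}  — dead — no transitions
rest 'adcbbb' ignored (set empty)
after full input: {}  (accept=5 not in)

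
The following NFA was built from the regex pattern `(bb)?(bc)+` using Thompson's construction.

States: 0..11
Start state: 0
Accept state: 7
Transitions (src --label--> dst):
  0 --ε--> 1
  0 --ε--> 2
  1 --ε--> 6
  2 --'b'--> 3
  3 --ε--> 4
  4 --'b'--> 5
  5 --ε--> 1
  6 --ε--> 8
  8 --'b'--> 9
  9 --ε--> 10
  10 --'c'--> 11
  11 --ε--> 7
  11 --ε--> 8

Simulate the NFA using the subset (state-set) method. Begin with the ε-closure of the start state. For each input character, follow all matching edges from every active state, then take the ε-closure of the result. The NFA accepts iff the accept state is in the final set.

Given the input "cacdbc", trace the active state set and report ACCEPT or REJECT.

S₀ = ε-closure({0}) = {0,1,2,6,8}
'c' @ 1: {}  — dead — no transitions
rest 'acdbc' ignored (set empty)
after full input: {}  (accept=7 not in)

Answer: REJECT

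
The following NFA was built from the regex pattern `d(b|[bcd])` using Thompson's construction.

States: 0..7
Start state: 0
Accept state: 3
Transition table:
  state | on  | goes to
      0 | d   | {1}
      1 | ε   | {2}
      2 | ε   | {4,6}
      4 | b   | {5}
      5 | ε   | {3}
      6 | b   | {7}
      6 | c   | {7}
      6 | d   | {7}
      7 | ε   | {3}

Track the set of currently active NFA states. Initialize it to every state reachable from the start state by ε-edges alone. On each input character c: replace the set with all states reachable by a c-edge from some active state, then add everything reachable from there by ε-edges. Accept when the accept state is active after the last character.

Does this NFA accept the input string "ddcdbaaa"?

start: ε-closure({0}) = {0}
'd' @ 1: {1,2,4,6}
'd' @ 2: {3,7}  (accept∈set)
'c' @ 3: {}  — no active states
rest 'dbaaa' ignored (set empty)
final: {}; accept 3 not in set

Answer: REJECT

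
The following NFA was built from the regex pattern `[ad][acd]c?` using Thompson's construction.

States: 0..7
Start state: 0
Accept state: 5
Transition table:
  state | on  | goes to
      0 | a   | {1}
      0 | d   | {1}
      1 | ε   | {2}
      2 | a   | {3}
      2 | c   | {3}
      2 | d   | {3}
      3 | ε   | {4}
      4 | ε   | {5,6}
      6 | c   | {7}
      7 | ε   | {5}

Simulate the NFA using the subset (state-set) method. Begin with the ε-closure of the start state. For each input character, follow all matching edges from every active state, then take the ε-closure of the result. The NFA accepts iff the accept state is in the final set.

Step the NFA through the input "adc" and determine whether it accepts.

S₀ = ε-closure({0}) = {0}
'a' @ 1: {1,2}
'd' @ 2: {3,4,5,6}  (accept∈set)
'c' @ 3: {5,7}  (accept∈set)
end set {5,7} — state 5 in

Answer: ACCEPT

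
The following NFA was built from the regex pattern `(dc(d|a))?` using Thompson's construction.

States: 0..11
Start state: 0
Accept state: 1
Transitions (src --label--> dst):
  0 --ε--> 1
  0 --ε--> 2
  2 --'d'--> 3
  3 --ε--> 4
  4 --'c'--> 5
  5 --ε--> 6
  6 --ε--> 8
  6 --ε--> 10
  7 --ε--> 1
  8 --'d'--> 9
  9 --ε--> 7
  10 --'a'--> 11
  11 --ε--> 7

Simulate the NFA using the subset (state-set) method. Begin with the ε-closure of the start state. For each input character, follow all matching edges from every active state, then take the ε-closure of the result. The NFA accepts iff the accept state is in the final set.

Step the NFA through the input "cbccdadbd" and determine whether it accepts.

Answer: REJECT

Trace:
S₀ = ε-closure({0}) = {0,1,2}
'c' @ 1: {}  — state set empty
rest 'bccdadbd' ignored (set empty)
final: {}; accept 1 not in set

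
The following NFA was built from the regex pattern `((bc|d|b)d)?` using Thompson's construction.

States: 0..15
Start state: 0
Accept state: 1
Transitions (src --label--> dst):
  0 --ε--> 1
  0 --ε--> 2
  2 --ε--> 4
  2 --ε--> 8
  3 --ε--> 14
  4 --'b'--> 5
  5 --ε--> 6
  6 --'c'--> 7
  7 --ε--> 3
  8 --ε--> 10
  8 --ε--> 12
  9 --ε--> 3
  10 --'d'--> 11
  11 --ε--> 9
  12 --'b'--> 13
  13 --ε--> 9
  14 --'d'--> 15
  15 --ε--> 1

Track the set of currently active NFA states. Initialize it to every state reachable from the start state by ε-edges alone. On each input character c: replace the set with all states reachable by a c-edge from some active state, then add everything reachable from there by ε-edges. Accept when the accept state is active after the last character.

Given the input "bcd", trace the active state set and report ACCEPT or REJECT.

Answer: ACCEPT

Steps:
start: ε-closure({0}) = {0,1,2,4,8,10,12}
'b' @ 1: {3,5,6,9,13,14}
'c' @ 2: {3,7,14}
'd' @ 3: {1,15}  (accept∈set)
final: {1,15}; accept 1 in set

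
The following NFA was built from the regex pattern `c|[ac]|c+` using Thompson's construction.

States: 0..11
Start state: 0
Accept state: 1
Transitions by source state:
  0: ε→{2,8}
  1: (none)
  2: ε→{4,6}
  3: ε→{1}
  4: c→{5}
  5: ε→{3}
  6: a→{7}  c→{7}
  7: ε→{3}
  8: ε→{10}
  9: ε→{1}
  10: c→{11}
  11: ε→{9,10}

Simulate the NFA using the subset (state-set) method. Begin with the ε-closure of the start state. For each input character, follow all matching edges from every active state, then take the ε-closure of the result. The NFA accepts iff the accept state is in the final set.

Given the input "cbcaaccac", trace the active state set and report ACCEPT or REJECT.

Answer: REJECT

Derivation:
S₀ = ε-closure({0}) = {0,2,4,6,8,10}
'c' @ 1: {1,3,5,7,9,10,11}  [accepting]
'b' @ 2: {}  — no active states
rest 'caaccac' ignored (set empty)
final: {}; accept 1 not in set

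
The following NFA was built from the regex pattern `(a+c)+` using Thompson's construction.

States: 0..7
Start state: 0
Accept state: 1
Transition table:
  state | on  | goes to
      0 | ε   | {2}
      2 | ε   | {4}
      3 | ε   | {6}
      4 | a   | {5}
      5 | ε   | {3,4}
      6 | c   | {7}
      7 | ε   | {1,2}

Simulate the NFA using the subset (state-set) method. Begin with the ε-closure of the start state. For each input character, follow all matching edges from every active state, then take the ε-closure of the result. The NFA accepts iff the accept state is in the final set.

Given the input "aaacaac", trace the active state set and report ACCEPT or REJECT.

Answer: ACCEPT

Steps:
S₀ = ε-closure({0}) = {0,2,4}
'a' @ 1: {3,4,5,6}
'a' @ 2: {3,4,5,6}
'a' @ 3: {3,4,5,6}
'c' @ 4: {1,2,4,7}  ✓accept
'a' @ 5: {3,4,5,6}
'a' @ 6: {3,4,5,6}
'c' @ 7: {1,2,4,7}  ✓accept
end set {1,2,4,7} — state 1 in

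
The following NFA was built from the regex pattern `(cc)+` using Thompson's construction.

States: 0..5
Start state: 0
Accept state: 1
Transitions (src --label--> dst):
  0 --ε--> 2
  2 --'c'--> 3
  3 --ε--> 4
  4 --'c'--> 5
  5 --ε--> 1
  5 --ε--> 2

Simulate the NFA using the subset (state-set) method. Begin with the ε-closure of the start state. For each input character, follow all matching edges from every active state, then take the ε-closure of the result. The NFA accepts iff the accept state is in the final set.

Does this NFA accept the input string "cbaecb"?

Answer: REJECT

Derivation:
initial (ε-close {0}): {0,2}
'c' @ 1: {3,4}
'b' @ 2: {}  — no active states
rest 'aecb' ignored (set empty)
end set {} — state 1 not in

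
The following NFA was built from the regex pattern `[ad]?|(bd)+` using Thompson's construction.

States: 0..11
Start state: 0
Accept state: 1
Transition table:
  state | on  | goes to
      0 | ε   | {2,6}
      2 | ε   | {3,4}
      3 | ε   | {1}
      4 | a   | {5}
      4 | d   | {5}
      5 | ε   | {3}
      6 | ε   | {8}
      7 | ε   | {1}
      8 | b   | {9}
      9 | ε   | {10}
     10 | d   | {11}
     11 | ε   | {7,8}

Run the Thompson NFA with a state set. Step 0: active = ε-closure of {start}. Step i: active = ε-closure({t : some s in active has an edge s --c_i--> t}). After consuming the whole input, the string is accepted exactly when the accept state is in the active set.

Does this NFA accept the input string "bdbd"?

initial (ε-close {0}): {0,1,2,3,4,6,8}
'b' @ 1: {9,10}
'd' @ 2: {1,7,8,11}  [accepting]
'b' @ 3: {9,10}
'd' @ 4: {1,7,8,11}  [accepting]
final: {1,7,8,11}; accept 1 in set

Answer: ACCEPT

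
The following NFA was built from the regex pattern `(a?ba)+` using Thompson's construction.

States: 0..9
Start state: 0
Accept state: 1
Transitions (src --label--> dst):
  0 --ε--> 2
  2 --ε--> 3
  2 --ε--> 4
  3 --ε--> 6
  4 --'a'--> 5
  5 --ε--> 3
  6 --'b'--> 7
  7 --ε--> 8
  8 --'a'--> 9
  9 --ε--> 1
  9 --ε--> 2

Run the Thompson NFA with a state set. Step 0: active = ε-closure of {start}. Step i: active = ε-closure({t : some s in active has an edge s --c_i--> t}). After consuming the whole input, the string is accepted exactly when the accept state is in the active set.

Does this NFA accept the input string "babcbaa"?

S₀ = ε-closure({0}) = {0,2,3,4,6}
'b' @ 1: {7,8}
'a' @ 2: {1,2,3,4,6,9}  ✓accept
'b' @ 3: {7,8}
'c' @ 4: {}  — no active states
rest 'baa' ignored (set empty)
final: {}; accept 1 not in set

Answer: REJECT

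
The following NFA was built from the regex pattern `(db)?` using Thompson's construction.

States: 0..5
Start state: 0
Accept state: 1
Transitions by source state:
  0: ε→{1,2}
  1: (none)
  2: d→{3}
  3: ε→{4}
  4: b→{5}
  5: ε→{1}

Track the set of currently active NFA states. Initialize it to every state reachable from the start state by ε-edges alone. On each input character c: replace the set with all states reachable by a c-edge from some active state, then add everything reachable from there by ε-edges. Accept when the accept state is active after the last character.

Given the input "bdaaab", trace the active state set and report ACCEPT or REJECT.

Answer: REJECT

Trace:
start: ε-closure({0}) = {0,1,2}
'b' @ 1: {}  — state set empty
rest 'daaab' ignored (set empty)
after full input: {}  (accept=1 not in)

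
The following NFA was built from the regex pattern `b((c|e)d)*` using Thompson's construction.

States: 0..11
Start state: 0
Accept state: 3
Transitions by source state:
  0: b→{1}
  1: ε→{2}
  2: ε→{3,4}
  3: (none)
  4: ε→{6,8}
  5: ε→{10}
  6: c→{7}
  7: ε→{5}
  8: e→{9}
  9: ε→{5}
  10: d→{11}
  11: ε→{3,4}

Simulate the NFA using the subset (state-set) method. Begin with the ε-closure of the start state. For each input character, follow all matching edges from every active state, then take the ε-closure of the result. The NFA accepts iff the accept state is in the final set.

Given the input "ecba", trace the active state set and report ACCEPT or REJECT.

Answer: REJECT

Steps:
start: ε-closure({0}) = {0}
'e' @ 1: {}  — no active states
rest 'cba' ignored (set empty)
after full input: {}  (accept=3 not in)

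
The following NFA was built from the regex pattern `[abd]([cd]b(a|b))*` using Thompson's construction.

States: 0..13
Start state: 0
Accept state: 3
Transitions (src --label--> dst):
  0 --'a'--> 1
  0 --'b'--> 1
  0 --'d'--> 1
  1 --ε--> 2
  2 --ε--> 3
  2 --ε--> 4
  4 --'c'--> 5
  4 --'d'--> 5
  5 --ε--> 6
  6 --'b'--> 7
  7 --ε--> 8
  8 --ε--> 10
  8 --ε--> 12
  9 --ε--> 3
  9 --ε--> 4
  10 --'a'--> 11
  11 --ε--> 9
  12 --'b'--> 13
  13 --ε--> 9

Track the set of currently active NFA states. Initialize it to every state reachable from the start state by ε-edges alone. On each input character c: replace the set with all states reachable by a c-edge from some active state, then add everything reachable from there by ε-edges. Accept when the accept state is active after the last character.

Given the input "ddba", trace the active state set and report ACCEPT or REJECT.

initial (ε-close {0}): {0}
'd' @ 1: {1,2,3,4}  (accept∈set)
'd' @ 2: {5,6}
'b' @ 3: {7,8,10,12}
'a' @ 4: {3,4,9,11}  (accept∈set)
final: {3,4,9,11}; accept 3 in set

Answer: ACCEPT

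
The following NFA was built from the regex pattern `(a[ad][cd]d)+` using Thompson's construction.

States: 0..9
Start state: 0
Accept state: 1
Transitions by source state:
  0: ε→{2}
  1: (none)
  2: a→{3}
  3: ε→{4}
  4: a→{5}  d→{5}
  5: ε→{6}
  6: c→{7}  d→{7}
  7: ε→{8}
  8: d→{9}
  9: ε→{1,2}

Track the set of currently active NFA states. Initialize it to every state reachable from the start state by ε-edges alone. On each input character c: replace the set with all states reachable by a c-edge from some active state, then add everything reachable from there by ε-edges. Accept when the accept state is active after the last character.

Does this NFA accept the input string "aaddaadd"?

Answer: ACCEPT

Derivation:
S₀ = ε-closure({0}) = {0,2}
'a' @ 1: {3,4}
'a' @ 2: {5,6}
'd' @ 3: {7,8}
'd' @ 4: {1,2,9}  [accepting]
'a' @ 5: {3,4}
'a' @ 6: {5,6}
'd' @ 7: {7,8}
'd' @ 8: {1,2,9}  [accepting]
final: {1,2,9}; accept 1 in set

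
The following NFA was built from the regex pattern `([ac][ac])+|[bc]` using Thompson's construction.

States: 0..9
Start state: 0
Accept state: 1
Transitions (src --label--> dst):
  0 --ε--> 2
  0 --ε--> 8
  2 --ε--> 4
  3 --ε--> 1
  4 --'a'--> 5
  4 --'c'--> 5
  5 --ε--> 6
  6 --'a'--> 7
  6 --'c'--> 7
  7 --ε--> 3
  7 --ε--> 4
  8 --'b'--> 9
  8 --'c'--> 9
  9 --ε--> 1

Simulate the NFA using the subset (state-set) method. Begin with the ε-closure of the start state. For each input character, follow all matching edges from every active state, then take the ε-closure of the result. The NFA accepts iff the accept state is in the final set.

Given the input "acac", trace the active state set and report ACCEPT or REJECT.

Answer: ACCEPT

Steps:
S₀ = ε-closure({0}) = {0,2,4,8}
'a' @ 1: {5,6}
'c' @ 2: {1,3,4,7}  (accept∈set)
'a' @ 3: {5,6}
'c' @ 4: {1,3,4,7}  (accept∈set)
final: {1,3,4,7}; accept 1 in set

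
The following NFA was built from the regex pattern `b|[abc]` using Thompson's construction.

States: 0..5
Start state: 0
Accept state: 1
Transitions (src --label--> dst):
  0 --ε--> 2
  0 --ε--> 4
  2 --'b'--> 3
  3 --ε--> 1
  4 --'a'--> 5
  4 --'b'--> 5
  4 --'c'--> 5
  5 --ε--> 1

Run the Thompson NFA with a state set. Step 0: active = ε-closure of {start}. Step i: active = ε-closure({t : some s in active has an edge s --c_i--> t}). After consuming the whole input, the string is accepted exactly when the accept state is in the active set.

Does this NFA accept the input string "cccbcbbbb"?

Answer: REJECT

Derivation:
S₀ = ε-closure({0}) = {0,2,4}
'c' @ 1: {1,5}  [accepting]
'c' @ 2: {}  — no active states
rest 'cbcbbbb' ignored (set empty)
final: {}; accept 1 not in set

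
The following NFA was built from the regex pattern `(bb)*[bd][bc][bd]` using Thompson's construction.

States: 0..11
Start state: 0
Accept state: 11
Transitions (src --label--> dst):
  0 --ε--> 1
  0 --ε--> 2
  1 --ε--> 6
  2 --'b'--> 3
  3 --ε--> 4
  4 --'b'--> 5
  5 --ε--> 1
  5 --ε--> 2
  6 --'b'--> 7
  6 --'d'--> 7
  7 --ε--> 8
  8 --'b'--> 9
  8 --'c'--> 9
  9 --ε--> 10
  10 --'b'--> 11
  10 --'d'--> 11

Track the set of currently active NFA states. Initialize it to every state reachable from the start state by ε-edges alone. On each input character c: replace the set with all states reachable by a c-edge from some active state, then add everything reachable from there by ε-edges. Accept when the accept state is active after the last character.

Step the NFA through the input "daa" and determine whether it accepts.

Answer: REJECT

Steps:
start: ε-closure({0}) = {0,1,2,6}
'd' @ 1: {7,8}
'a' @ 2: {}  — state set empty
rest 'a' ignored (set empty)
end set {} — state 11 not in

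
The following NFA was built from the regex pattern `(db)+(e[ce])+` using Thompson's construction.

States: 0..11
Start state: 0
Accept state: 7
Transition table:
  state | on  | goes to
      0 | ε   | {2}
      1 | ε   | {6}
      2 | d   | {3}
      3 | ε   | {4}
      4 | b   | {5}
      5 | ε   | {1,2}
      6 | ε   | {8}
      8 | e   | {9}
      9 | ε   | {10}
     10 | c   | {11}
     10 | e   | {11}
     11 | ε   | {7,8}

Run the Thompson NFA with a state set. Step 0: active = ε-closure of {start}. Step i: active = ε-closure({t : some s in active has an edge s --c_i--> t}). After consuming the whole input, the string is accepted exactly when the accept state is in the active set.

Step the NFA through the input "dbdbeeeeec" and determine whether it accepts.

S₀ = ε-closure({0}) = {0,2}
'd' @ 1: {3,4}
'b' @ 2: {1,2,5,6,8}
'd' @ 3: {3,4}
'b' @ 4: {1,2,5,6,8}
'e' @ 5: {9,10}
'e' @ 6: {7,8,11}  ✓accept
'e' @ 7: {9,10}
'e' @ 8: {7,8,11}  ✓accept
'e' @ 9: {9,10}
'c' @ 10: {7,8,11}  ✓accept
end set {7,8,11} — state 7 in

Answer: ACCEPT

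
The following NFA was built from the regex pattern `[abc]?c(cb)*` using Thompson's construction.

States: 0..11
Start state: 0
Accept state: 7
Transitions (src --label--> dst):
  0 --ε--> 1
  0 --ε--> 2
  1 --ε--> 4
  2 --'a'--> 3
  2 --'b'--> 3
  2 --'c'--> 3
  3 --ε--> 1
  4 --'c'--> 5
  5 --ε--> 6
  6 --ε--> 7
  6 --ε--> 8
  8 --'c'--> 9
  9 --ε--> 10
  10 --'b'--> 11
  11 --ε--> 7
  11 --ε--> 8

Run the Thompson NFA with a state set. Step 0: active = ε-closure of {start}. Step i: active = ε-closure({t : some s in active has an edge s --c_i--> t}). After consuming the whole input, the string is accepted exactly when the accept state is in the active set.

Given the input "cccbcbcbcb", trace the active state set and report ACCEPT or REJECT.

Answer: ACCEPT

Trace:
initial (ε-close {0}): {0,1,2,4}
'c' @ 1: {1,3,4,5,6,7,8}  [accepting]
'c' @ 2: {5,6,7,8,9,10}  [accepting]
'c' @ 3: {9,10}
'b' @ 4: {7,8,11}  [accepting]
'c' @ 5: {9,10}
'b' @ 6: {7,8,11}  [accepting]
'c' @ 7: {9,10}
'b' @ 8: {7,8,11}  [accepting]
'c' @ 9: {9,10}
'b' @ 10: {7,8,11}  [accepting]
end set {7,8,11} — state 7 in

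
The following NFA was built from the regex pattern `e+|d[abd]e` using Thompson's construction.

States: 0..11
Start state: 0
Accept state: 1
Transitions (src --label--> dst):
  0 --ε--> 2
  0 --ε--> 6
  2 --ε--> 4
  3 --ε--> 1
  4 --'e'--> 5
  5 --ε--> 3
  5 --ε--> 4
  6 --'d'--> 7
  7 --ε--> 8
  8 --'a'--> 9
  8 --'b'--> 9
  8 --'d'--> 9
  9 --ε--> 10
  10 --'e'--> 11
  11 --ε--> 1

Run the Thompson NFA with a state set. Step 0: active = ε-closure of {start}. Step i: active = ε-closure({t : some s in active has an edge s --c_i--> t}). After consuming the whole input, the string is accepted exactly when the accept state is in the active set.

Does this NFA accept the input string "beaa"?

S₀ = ε-closure({0}) = {0,2,4,6}
'b' @ 1: {}  — dead — no transitions
rest 'eaa' ignored (set empty)
end set {} — state 1 not in

Answer: REJECT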